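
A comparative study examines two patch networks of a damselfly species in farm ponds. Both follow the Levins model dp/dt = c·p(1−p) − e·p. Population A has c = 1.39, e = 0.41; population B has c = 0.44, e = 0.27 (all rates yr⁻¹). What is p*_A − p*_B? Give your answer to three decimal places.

A: p*_A = 1 − 0.41/1.39 = 0.7050.
B: p*_B = 1 − 0.27/0.44 = 0.3864.
p*_A − p*_B = 0.7050 − 0.3864 = 0.3187.

0.319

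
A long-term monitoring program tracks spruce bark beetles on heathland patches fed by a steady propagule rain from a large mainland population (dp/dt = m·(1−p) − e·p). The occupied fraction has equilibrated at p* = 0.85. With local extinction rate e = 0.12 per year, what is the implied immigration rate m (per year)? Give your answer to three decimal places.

0.680

At equilibrium m(1−p*) = e·p*, so m = e·p*/(1−p*).
m = 0.12 × 0.85 / 0.1500 = 0.1020/0.1500 = 0.6800.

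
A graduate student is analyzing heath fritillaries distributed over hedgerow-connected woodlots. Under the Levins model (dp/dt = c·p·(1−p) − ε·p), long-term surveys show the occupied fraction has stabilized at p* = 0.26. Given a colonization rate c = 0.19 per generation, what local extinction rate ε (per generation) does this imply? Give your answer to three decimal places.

At equilibrium c(1−p*) = ε.
ε = 0.19 × (1 − 0.26) = 0.19 × 0.7400 = 0.1406.

0.141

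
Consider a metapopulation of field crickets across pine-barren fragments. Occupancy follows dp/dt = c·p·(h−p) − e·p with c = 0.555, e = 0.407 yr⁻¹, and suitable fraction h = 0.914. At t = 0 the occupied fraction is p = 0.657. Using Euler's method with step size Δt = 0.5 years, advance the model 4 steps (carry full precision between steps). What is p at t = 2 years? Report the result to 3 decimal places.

0.426

Update rule: p ← p + [c·p·(h−p) − e·p]·Δt with Δt = 0.5.
p: 0.65700 → 0.57016  (Δp = -0.08684)
p: 0.57016 → 0.50853  (Δp = -0.06162)
p: 0.50853 → 0.46226  (Δp = -0.04627)
p: 0.46226 → 0.42614  (Δp = -0.03612)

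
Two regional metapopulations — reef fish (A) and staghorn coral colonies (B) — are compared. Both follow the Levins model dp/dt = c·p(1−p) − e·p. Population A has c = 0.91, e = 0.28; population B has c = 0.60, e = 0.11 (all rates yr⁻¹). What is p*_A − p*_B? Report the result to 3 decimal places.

A: p*_A = 1 − 0.28/0.91 = 0.6923.
B: p*_B = 1 − 0.11/0.60 = 0.8167.
p*_A − p*_B = 0.6923 − 0.8167 = -0.1244.

-0.124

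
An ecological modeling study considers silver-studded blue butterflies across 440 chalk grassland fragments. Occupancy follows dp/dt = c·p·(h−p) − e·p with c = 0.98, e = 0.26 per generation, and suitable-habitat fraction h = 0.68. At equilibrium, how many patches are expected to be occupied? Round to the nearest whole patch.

182

p* = h − e/c = 0.68 − 0.2653 = 0.4147.
Expected occupied patches = N × p* = 440 × 0.4147 = 182.47 ≈ 182.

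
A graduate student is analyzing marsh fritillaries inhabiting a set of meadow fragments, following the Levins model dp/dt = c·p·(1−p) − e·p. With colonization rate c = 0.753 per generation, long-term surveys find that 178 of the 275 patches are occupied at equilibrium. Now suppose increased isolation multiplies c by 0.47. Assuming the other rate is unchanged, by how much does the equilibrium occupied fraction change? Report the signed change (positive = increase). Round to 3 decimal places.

Observed p* = 178/275 = 0.64727.
Balance c(1−p*) = e gives e = 0.753×(1 − 0.64727) = 0.26561.
New p* = 1 − e/c = 1 − 0.26561/0.35391 = 0.24950.
Δp* = 0.24950 − 0.64727 = -0.39777.

-0.398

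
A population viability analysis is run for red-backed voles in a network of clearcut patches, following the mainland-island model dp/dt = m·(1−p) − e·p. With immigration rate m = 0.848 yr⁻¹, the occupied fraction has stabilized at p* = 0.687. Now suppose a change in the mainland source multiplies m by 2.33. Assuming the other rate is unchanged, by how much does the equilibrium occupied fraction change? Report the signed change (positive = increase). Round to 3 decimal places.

0.149

Balance m(1−p*) = e·p* gives e = m(1−p*)/p* = 0.848×0.31300/0.68700 = 0.38635.
New p* = m/(m+e) = 1.97584/(1.97584+0.38635) = 0.83644.
Δp* = 0.83644 − 0.68700 = +0.14944.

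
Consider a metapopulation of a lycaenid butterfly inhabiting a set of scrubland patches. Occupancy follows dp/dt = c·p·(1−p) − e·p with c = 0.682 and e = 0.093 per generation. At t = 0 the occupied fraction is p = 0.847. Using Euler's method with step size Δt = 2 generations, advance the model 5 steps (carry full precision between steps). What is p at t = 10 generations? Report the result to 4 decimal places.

0.8636

Update rule: p ← p + [c·p·(1−p) − e·p]·Δt with Δt = 2.
t = 2: p = 0.84700 + (+0.01922) = 0.86622
t = 4: p = 0.86622 + (-0.00305) = 0.86317
t = 6: p = 0.86317 + (+0.00055) = 0.86372
t = 8: p = 0.86372 + (-0.00010) = 0.86362
t = 10: p = 0.86362 + (+0.00002) = 0.86364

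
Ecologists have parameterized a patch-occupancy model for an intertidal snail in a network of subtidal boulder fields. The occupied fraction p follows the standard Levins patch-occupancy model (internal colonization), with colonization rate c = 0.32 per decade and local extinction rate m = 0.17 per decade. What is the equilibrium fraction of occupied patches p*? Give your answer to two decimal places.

At equilibrium, colonization balances extinction: c·p*·(1−p*) = m·p*.
So p* = 1 − m/c = 1 − 0.17/0.32 = 1 − 0.5312 = 0.4688.

0.47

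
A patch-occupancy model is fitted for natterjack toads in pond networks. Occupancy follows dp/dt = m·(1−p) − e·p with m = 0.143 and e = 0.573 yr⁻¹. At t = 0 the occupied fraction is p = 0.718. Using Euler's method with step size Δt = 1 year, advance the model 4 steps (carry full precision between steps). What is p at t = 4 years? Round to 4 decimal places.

Update rule: p ← p + [m·(1−p) − e·p]·Δt with Δt = 1.
t = 1: p = 0.71800 + (-0.37109) = 0.34691
t = 2: p = 0.34691 + (-0.10539) = 0.24152
t = 3: p = 0.24152 + (-0.02993) = 0.21159
t = 4: p = 0.21159 + (-0.00850) = 0.20309

0.2031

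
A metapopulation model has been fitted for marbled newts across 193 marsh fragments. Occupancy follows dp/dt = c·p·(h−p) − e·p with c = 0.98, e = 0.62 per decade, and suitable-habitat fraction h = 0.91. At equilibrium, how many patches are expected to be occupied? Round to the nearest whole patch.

54

p* = h − e/c = 0.91 − 0.6327 = 0.2773.
Expected occupied patches = N × p* = 193 × 0.2773 = 53.53 ≈ 54.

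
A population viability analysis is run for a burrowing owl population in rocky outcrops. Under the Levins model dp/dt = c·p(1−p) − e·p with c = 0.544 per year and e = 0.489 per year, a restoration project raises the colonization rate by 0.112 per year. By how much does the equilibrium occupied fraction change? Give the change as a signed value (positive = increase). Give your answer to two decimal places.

Before: p* = 1 − 0.489/0.544 = 0.1011.
After the change, c = 0.656, e = 0.489, so p* = 1 − 0.489/0.656 = 0.2546.
Δp* = 0.2546 − 0.1011 = +0.1535.

0.15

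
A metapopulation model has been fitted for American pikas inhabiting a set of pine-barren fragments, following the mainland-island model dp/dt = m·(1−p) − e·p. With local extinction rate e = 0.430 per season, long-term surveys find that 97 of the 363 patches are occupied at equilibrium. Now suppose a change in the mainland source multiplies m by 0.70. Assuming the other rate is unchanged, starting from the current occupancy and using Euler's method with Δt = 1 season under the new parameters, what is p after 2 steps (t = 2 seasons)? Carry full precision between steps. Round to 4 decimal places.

0.2169

Observed p* = 97/363 = 0.26722.
Balance m(1−p*) = e·p* gives m = e·p*/(1−p*) = 0.430×0.26722/0.73278 = 0.15680.
Starting from p₀ = 0.26722; update p ← p + (dp/dt)·Δt with the new parameters.
t = 1: p = 0.26722 + (-0.03447) = 0.23275
t = 2: p = 0.23275 + (-0.01586) = 0.21688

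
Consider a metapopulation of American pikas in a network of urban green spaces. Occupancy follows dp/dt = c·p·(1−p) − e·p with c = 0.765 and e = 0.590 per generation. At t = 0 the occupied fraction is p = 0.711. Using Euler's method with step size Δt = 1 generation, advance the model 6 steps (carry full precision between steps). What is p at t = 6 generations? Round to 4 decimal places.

Update rule: p ← p + [c·p·(1−p) − e·p]·Δt with Δt = 1.
t = 1: p = 0.71100 + (-0.26230) = 0.44870
t = 2: p = 0.44870 + (-0.07550) = 0.37320
t = 3: p = 0.37320 + (-0.04124) = 0.33196
t = 4: p = 0.33196 + (-0.02621) = 0.30576
t = 5: p = 0.30576 + (-0.01801) = 0.28775
t = 6: p = 0.28775 + (-0.01298) = 0.27476

0.2748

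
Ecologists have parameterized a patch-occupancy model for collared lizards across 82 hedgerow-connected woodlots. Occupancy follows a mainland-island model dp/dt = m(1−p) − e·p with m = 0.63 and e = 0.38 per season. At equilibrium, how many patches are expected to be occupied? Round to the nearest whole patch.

p* = m/(m+e) = 0.63/1.0100 = 0.6238.
Expected occupied patches = N × p* = 82 × 0.6238 = 51.15 ≈ 51.

51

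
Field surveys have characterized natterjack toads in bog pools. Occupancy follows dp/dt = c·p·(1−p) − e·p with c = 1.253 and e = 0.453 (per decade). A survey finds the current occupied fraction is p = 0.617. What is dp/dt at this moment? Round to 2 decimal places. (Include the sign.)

0.02

Colonization term: c·p·(1−p) = 1.253×0.617×0.3830 = 0.29610.
Extinction term: e·p = 0.27950.
dp/dt = 0.29610 − 0.27950 = 0.01660.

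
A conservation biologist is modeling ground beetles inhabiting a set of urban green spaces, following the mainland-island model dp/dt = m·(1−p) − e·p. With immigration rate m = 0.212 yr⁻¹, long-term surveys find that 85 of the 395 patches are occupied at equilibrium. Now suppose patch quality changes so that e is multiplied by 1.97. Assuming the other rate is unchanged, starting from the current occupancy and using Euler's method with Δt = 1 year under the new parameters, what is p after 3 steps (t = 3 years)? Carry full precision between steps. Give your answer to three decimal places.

Observed p* = 85/395 = 0.21519.
Balance m(1−p*) = e·p* gives e = m(1−p*)/p* = 0.212×0.78481/0.21519 = 0.77318.
Starting from p₀ = 0.21519; update p ← p + (dp/dt)·Δt with the new parameters.
t = 1: p = 0.21519 + (-0.16139) = 0.05380
t = 2: p = 0.05380 + (+0.11865) = 0.17245
t = 3: p = 0.17245 + (-0.08722) = 0.08522

0.085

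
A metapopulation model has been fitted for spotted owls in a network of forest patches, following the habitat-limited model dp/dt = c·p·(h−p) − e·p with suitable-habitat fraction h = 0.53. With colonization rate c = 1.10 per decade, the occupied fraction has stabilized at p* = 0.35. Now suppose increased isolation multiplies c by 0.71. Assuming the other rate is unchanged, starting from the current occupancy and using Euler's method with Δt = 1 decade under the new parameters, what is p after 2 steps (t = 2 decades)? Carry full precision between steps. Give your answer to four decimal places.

Balance c(h−p*) = e gives e = 1.10×(0.53 − 0.35000) = 0.19800.
Starting from p₀ = 0.35000; update p ← p + (dp/dt)·Δt with the new parameters.
  1  |  dp/dt·Δt = -0.020097  |  p_1 = 0.329903
  2  |  dp/dt·Δt = -0.013765  |  p_2 = 0.316138

0.3161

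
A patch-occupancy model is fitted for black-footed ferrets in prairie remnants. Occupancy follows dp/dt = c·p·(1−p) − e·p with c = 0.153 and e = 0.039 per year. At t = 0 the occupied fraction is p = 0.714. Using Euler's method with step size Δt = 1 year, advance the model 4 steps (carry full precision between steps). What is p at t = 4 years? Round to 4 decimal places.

0.7256

Update rule: p ← p + [c·p·(1−p) − e·p]·Δt with Δt = 1.
p: 0.71400 → 0.71740  (Δp = +0.00340)
p: 0.71740 → 0.72044  (Δp = +0.00304)
p: 0.72044 → 0.72316  (Δp = +0.00272)
p: 0.72316 → 0.72558  (Δp = +0.00243)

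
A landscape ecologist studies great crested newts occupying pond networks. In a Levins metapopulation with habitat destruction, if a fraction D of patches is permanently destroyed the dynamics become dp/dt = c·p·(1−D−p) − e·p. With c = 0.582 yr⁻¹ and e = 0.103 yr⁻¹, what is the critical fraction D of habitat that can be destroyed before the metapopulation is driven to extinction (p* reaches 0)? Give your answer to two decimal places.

0.82

The nontrivial equilibrium is p* = (1−D) − e/c; extinction occurs when this hits zero.
So D_crit = 1 − e/c = 1 − 0.103/0.582 = 1 − 0.1770 = 0.8230.
This equals the undisturbed p*, a classic result of Lande's extension.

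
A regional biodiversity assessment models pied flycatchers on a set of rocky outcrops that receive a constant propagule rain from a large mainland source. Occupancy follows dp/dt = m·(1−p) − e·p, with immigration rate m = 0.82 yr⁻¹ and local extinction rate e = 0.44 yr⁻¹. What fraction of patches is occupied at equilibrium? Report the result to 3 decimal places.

Setting dp/dt = 0: m − m·p* = e·p*, so m = (m+e)·p*.
p* = m/(m+e) = 0.82/(0.82+0.44) = 0.82/1.2600 = 0.6508.

0.651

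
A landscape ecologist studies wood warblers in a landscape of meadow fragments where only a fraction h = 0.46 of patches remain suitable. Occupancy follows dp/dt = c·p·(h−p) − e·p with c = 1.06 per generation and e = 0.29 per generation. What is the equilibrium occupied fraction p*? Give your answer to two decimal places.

0.19

Setting dp/dt = 0 and dividing by p* gives c·(h−p*) = e.
So p* = h − e/c = 0.46 − 0.29/1.06 = 0.46 − 0.2736 = 0.1864.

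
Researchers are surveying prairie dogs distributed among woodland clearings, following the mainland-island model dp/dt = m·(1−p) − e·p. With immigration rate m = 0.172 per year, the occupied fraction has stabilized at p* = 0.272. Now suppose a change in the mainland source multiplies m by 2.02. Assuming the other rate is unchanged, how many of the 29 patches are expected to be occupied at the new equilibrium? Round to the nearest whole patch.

Balance m(1−p*) = e·p* gives e = m(1−p*)/p* = 0.172×0.72800/0.27200 = 0.46035.
New p* = m/(m+e) = 0.34744/(0.34744+0.46035) = 0.43011.
Expected occupied = 29 × 0.43011 = 12.47 ≈ 12.

12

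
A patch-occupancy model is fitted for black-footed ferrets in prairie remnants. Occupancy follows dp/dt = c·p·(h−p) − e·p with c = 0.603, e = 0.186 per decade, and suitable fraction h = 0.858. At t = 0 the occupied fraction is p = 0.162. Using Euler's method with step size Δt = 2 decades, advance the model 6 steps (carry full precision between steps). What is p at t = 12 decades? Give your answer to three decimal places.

0.539

Update rule: p ← p + [c·p·(h−p) − e·p]·Δt with Δt = 2.
t = 2: p = 0.16200 + (+0.07571) = 0.23771
t = 4: p = 0.23771 + (+0.08940) = 0.32711
t = 6: p = 0.32711 + (+0.08775) = 0.41486
t = 8: p = 0.41486 + (+0.06738) = 0.48224
t = 10: p = 0.48224 + (+0.03914) = 0.52138
t = 12: p = 0.52138 + (+0.01771) = 0.53909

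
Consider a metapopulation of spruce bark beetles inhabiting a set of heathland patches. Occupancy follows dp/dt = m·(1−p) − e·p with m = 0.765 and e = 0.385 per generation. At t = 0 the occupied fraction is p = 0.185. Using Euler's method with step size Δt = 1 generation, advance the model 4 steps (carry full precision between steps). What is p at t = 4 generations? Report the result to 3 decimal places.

Update rule: p ← p + [m·(1−p) − e·p]·Δt with Δt = 1.
  1  |  dp/dt·Δt = +0.552250  |  p_1 = 0.737250
  2  |  dp/dt·Δt = -0.082837  |  p_2 = 0.654413
  3  |  dp/dt·Δt = +0.012426  |  p_3 = 0.666838
  4  |  dp/dt·Δt = -0.001864  |  p_4 = 0.664974

0.665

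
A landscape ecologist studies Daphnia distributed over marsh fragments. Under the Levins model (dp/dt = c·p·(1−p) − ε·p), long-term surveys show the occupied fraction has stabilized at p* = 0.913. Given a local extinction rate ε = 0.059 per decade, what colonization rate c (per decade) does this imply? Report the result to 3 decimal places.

At equilibrium c(1−p*) = ε, so c = ε/(1−p*).
c = 0.059/(1 − 0.913) = 0.059/0.0870 = 0.6782.

0.678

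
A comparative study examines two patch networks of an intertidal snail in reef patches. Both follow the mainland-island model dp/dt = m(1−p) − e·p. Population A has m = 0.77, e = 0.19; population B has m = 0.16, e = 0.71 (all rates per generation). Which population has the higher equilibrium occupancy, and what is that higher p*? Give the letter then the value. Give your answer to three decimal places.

A: p*_A = m/(m+e) = 0.77/0.9600 = 0.8021.
B: p*_B = 0.16/0.8700 = 0.1839.
A is higher at 0.8021.

A, 0.802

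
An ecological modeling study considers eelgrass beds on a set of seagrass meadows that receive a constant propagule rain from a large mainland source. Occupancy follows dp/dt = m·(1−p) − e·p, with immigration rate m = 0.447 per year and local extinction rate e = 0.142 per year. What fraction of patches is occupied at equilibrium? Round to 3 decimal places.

Setting dp/dt = 0: m − m·p* = e·p*, so m = (m+e)·p*.
p* = m/(m+e) = 0.447/(0.447+0.142) = 0.447/0.5890 = 0.7589.

0.759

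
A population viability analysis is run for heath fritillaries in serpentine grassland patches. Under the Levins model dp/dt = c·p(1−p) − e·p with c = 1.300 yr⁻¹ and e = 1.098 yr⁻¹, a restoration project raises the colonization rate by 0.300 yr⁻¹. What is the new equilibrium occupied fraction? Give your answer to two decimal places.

Before: p* = 1 − 1.098/1.300 = 0.1554.
After the change, c = 1.6, e = 1.098, so p* = 1 − 1.098/1.6 = 0.3137.

0.31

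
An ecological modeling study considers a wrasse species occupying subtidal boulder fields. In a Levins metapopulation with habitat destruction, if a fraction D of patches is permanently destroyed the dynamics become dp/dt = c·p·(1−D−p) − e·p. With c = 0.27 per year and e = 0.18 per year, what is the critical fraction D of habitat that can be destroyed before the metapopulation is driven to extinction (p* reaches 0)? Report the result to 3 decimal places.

0.333

The nontrivial equilibrium is p* = (1−D) − e/c; extinction occurs when this hits zero.
So D_crit = 1 − e/c = 1 − 0.18/0.27 = 1 − 0.6667 = 0.3333.
Note this equals the original equilibrium occupancy — the Levins extinction-debt result.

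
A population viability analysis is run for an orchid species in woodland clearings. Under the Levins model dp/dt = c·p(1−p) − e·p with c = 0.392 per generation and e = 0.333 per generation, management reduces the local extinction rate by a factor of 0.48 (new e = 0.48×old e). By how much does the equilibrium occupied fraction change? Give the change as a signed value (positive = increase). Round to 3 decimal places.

Before: p* = 1 − 0.333/0.392 = 0.1505.
After the change, c = 0.392, e = 0.15984, so p* = 1 − 0.15984/0.392 = 0.5922.
Δp* = 0.5922 − 0.1505 = +0.4417.

0.442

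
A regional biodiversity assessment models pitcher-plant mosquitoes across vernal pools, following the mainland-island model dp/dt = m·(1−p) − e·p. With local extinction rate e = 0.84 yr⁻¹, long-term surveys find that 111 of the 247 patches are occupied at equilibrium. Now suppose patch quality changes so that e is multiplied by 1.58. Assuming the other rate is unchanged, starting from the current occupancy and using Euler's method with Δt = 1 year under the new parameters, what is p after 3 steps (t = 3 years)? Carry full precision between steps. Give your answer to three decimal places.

Observed p* = 111/247 = 0.44939.
Balance m(1−p*) = e·p* gives m = e·p*/(1−p*) = 0.84×0.44939/0.55061 = 0.68559.
Starting from p₀ = 0.44939; update p ← p + (dp/dt)·Δt with the new parameters.
  1  |  dp/dt·Δt = -0.218944  |  p_1 = 0.230449
  2  |  dp/dt·Δt = +0.221744  |  p_2 = 0.452193
  3  |  dp/dt·Δt = -0.224580  |  p_3 = 0.227613

0.228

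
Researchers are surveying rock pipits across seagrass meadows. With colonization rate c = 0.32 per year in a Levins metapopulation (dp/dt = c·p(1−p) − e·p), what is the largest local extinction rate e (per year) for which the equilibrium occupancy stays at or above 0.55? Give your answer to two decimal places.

1 − e/c ≥ 0.55 ⇒ e ≤ c(1 − 0.55) = 0.32 × 0.4500.
e_max = 0.1440.

0.14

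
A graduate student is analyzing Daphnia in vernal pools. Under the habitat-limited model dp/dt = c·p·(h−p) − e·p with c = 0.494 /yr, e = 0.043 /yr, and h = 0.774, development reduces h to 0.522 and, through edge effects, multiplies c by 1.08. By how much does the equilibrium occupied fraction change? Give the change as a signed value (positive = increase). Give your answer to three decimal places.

-0.246

Before: p* = h − e/c = 0.774 − 0.043/0.494 = 0.774 − 0.0870 = 0.6870.
After: c = 0.53352, e = 0.043, h = 0.522; p* = 0.522 − 0.043/0.53352 = 0.4414.
Δp* = 0.4414 − 0.6870 = -0.2456.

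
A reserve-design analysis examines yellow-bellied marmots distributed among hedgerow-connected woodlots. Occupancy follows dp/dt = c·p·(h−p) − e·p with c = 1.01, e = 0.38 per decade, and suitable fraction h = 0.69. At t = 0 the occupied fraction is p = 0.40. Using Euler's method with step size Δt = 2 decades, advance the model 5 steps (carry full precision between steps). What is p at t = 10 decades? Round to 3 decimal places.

Update rule: p ← p + [c·p·(h−p) − e·p]·Δt with Δt = 2.
p: 0.40000 → 0.33032  (Δp = -0.06968)
p: 0.33032 → 0.31927  (Δp = -0.01105)
p: 0.31927 → 0.31572  (Δp = -0.00355)
p: 0.31572 → 0.31447  (Δp = -0.00125)
p: 0.31447 → 0.31402  (Δp = -0.00045)

0.314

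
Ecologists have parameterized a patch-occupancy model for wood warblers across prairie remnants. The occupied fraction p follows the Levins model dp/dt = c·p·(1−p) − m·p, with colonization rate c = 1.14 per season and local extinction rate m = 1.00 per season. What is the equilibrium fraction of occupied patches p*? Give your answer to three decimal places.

0.123

At equilibrium, colonization balances extinction: c·p*·(1−p*) = m·p*.
So p* = 1 − m/c = 1 − 1.00/1.14 = 1 − 0.8772 = 0.1228.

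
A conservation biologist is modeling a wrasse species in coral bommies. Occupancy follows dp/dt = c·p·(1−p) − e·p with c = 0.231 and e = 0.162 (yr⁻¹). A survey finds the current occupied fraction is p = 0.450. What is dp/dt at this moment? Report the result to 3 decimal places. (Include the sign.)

-0.016

Colonization term: c·p·(1−p) = 0.231×0.450×0.5500 = 0.05717.
Extinction term: e·p = 0.07290.
dp/dt = 0.05717 − 0.07290 = -0.01573.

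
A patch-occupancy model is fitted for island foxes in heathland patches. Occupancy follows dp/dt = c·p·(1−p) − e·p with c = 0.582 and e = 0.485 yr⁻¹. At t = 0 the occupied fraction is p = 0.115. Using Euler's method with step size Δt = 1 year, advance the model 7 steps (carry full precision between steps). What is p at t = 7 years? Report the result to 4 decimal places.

0.1362

Update rule: p ← p + [c·p·(1−p) − e·p]·Δt with Δt = 1.
step 1: Δp = +0.00346, p = 0.11846
step 2: Δp = +0.00332, p = 0.12178
step 3: Δp = +0.00318, p = 0.12496
step 4: Δp = +0.00303, p = 0.12800
step 5: Δp = +0.00288, p = 0.13088
step 6: Δp = +0.00273, p = 0.13360
step 7: Δp = +0.00257, p = 0.13617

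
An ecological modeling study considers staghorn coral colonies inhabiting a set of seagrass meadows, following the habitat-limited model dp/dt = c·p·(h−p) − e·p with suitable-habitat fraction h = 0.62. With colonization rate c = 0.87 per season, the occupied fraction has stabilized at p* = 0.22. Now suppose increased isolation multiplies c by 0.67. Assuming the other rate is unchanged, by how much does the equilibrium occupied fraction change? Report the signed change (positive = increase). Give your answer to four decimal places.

Balance c(h−p*) = e gives e = 0.87×(0.62 − 0.22000) = 0.34800.
New p* = 0.62 − e/c = 0.62 − 0.34800/0.58290 = 0.02299.
Δp* = 0.02299 − 0.22000 = -0.19701.

-0.1970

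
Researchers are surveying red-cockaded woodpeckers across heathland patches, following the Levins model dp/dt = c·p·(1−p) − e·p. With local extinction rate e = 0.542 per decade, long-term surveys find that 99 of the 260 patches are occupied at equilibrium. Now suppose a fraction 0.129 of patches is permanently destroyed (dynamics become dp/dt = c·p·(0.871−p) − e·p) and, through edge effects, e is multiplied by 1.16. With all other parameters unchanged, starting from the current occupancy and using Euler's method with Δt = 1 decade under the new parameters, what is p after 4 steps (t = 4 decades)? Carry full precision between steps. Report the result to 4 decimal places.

0.2205

Observed p* = 99/260 = 0.38077.
Balance c(1−p*) = e gives c = e/(1 − 0.38077) = 0.542/0.61923 = 0.87528.
Starting from p₀ = 0.38077; update p ← p + (dp/dt)·Δt with the new parameters.
  1  |  dp/dt·Δt = -0.076013  |  p_1 = 0.304756
  2  |  dp/dt·Δt = -0.040562  |  p_2 = 0.264193
  3  |  dp/dt·Δt = -0.025784  |  p_3 = 0.238410
  4  |  dp/dt·Δt = -0.017887  |  p_4 = 0.220523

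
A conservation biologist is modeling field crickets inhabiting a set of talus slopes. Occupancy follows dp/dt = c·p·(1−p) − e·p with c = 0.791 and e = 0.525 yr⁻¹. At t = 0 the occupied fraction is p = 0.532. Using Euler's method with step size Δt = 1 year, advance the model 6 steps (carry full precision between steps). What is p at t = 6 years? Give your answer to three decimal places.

Update rule: p ← p + [c·p·(1−p) − e·p]·Δt with Δt = 1.
step 1: Δp = -0.08236, p = 0.44964
step 2: Δp = -0.04032, p = 0.40932
step 3: Δp = -0.02365, p = 0.38567
step 4: Δp = -0.01507, p = 0.37061
step 5: Δp = -0.01006, p = 0.36054
step 6: Δp = -0.00692, p = 0.35363

0.354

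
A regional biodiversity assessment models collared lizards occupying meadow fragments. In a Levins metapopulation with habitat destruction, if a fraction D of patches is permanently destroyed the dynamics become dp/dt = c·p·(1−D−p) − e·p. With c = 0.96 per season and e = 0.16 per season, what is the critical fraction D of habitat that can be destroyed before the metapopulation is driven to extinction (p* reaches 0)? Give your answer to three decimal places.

0.833

The nontrivial equilibrium is p* = (1−D) − e/c; extinction occurs when this hits zero.
So D_crit = 1 − e/c = 1 − 0.16/0.96 = 1 − 0.1667 = 0.8333.
Note this equals the original equilibrium occupancy — the Levins extinction-debt result.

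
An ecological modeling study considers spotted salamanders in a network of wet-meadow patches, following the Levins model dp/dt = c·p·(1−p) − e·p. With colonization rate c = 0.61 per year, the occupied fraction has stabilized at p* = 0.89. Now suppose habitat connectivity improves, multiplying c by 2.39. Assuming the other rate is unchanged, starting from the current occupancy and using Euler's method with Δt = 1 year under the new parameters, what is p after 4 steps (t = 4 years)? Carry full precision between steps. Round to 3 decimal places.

Balance c(1−p*) = e gives e = 0.61×(1 − 0.89000) = 0.06710.
Starting from p₀ = 0.89000; update p ← p + (dp/dt)·Δt with the new parameters.
t = 1: p = 0.89000 + (+0.08301) = 0.97301
t = 2: p = 0.97301 + (-0.02700) = 0.94601
t = 3: p = 0.94601 + (+0.01099) = 0.95700
t = 4: p = 0.95700 + (-0.00421) = 0.95278

0.953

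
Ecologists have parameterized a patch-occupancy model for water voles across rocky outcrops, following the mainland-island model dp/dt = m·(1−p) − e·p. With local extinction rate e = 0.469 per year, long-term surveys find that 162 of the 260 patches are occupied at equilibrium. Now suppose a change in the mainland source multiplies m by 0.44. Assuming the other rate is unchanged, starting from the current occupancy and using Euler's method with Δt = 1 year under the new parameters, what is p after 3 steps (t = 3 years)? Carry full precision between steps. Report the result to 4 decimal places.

Observed p* = 162/260 = 0.62308.
Balance m(1−p*) = e·p* gives m = e·p*/(1−p*) = 0.469×0.62308/0.37692 = 0.77529.
Starting from p₀ = 0.62308; update p ← p + (dp/dt)·Δt with the new parameters.
  1  |  dp/dt·Δt = -0.163645  |  p_1 = 0.459432
  2  |  dp/dt·Δt = -0.031072  |  p_2 = 0.428360
  3  |  dp/dt·Δt = -0.005900  |  p_3 = 0.422460

0.4225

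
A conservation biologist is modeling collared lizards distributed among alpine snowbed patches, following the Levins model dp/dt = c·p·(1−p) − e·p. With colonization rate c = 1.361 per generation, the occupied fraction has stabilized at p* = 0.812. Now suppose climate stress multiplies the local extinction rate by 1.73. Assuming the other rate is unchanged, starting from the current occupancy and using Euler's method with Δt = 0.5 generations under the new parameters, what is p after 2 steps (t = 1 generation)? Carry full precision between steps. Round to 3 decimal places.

0.705

Balance c(1−p*) = e gives e = 1.361×(1 − 0.81200) = 0.25587.
Starting from p₀ = 0.81200; update p ← p + (dp/dt)·Δt with the new parameters.
p: 0.81200 → 0.73617  (Δp = -0.07583)
p: 0.73617 → 0.70540  (Δp = -0.03076)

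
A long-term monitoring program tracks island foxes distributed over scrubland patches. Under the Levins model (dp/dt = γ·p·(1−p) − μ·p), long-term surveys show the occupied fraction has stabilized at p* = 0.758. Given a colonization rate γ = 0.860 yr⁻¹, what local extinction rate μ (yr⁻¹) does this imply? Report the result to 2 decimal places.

0.21

At equilibrium γ(1−p*) = μ.
μ = 0.860 × (1 − 0.758) = 0.860 × 0.2420 = 0.2081.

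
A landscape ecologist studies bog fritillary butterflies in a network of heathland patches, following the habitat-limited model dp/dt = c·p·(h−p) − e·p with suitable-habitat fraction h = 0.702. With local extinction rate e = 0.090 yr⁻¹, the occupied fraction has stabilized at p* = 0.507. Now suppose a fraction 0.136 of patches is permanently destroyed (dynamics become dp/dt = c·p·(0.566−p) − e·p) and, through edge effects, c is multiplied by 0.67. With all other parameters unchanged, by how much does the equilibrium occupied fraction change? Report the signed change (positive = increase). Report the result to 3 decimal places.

-0.232

Balance c(h−p*) = e gives c = e/(0.702 − 0.50700) = 0.090/0.19500 = 0.46154.
New p* = 0.566 − e/c = 0.566 − 0.09000/0.30923 = 0.27495.
Δp* = 0.27495 − 0.50700 = -0.23205.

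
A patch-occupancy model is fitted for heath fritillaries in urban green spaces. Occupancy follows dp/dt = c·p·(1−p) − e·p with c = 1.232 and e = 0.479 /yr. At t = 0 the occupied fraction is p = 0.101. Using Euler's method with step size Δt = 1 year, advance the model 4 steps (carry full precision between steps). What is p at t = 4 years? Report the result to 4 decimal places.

0.4773

Update rule: p ← p + [c·p·(1−p) − e·p]·Δt with Δt = 1.
p: 0.10100 → 0.16449  (Δp = +0.06349)
p: 0.16449 → 0.25501  (Δp = +0.09053)
p: 0.25501 → 0.36692  (Δp = +0.11191)
p: 0.36692 → 0.47734  (Δp = +0.11043)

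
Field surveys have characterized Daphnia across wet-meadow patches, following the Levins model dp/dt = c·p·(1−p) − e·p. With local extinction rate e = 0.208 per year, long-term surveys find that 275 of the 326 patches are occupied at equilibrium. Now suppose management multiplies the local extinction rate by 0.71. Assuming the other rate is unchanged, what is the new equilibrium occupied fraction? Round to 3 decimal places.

Observed p* = 275/326 = 0.84356.
Balance c(1−p*) = e gives c = e/(1 − 0.84356) = 0.208/0.15644 = 1.32958.
New p* = 1 − e/c = 1 − 0.14768/1.32958 = 0.88893.

0.889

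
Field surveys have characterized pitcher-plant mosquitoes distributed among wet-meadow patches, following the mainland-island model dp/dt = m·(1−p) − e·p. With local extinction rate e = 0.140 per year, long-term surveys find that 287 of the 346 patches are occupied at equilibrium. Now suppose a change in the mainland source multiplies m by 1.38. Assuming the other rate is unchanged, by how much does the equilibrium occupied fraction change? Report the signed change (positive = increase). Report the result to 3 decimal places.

Observed p* = 287/346 = 0.82948.
Balance m(1−p*) = e·p* gives m = e·p*/(1−p*) = 0.140×0.82948/0.17052 = 0.68102.
New p* = m/(m+e) = 0.93981/(0.93981+0.14000) = 0.87035.
Δp* = 0.87035 − 0.82948 = +0.04087.

0.041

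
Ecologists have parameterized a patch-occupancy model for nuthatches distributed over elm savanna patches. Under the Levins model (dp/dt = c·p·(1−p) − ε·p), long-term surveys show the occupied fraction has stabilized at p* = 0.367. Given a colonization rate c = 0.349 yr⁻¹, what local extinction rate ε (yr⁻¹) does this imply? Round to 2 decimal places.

0.22

At equilibrium c(1−p*) = ε.
ε = 0.349 × (1 − 0.367) = 0.349 × 0.6330 = 0.2209.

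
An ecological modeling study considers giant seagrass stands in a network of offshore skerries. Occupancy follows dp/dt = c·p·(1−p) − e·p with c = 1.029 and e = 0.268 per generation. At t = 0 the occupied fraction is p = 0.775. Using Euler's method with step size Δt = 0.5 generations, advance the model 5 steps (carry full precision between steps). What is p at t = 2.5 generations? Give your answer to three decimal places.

0.743

Update rule: p ← p + [c·p·(1−p) − e·p]·Δt with Δt = 0.5.
  1  |  dp/dt·Δt = -0.014134  |  p_1 = 0.760866
  2  |  dp/dt·Δt = -0.008343  |  p_2 = 0.752523
  3  |  dp/dt·Δt = -0.005022  |  p_3 = 0.747501
  4  |  dp/dt·Δt = -0.003057  |  p_4 = 0.744444
  5  |  dp/dt·Δt = -0.001873  |  p_5 = 0.742571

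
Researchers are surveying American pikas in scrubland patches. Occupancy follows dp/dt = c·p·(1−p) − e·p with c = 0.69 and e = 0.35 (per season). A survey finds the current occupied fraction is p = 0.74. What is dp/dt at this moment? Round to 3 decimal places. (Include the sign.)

-0.126

Colonization term: c·p·(1−p) = 0.69×0.74×0.2600 = 0.13276.
Extinction term: e·p = 0.25900.
dp/dt = 0.13276 − 0.25900 = -0.12624.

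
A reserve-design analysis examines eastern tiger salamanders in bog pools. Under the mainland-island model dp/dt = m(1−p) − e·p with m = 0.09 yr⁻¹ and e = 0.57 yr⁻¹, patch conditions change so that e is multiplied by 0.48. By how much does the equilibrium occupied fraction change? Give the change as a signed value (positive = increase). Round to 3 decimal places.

0.111

Before: p* = 0.09/(0.09+0.57) = 0.1364.
After: m = 0.09, e = 0.2736; p* = 0.09/0.3636 = 0.2475.
Δp* = 0.2475 − 0.1364 = +0.1112.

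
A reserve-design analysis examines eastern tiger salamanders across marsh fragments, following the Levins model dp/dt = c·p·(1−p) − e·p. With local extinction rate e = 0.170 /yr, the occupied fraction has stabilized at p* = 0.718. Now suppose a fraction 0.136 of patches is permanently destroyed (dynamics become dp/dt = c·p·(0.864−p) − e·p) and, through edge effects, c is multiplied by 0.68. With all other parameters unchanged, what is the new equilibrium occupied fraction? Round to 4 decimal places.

Balance c(1−p*) = e gives c = e/(1 − 0.71800) = 0.170/0.28200 = 0.60284.
New p* = 0.864 − e/c = 0.864 − 0.17000/0.40993 = 0.44930.

0.4493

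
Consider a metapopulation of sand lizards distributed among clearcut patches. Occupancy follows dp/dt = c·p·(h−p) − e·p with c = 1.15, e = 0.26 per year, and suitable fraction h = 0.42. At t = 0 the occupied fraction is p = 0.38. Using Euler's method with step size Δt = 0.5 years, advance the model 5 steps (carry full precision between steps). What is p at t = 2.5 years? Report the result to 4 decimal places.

0.2614

Update rule: p ← p + [c·p·(h−p) − e·p]·Δt with Δt = 0.5.
t = 0.5: p = 0.38000 + (-0.04066) = 0.33934
t = 1: p = 0.33934 + (-0.02838) = 0.31096
t = 1.5: p = 0.31096 + (-0.02093) = 0.29003
t = 2: p = 0.29003 + (-0.01603) = 0.27400
t = 2.5: p = 0.27400 + (-0.01262) = 0.26139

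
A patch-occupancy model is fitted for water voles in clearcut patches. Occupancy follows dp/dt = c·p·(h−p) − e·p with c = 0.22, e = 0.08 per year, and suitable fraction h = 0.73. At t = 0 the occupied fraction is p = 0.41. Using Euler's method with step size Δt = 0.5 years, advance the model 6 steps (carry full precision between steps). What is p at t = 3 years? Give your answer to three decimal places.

Update rule: p ← p + [c·p·(h−p) − e·p]·Δt with Δt = 0.5.
p: 0.41000 → 0.40803  (Δp = -0.00197)
p: 0.40803 → 0.40616  (Δp = -0.00187)
p: 0.40616 → 0.40438  (Δp = -0.00178)
p: 0.40438 → 0.40269  (Δp = -0.00169)
p: 0.40269 → 0.40108  (Δp = -0.00161)
p: 0.40108 → 0.39955  (Δp = -0.00153)

0.400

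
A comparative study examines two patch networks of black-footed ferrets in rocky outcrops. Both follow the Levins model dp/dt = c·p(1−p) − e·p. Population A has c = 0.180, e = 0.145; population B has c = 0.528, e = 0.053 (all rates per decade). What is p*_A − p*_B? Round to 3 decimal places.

-0.705

A: p*_A = 1 − 0.145/0.180 = 0.1944.
B: p*_B = 1 − 0.053/0.528 = 0.8996.
p*_A − p*_B = 0.1944 − 0.8996 = -0.7052.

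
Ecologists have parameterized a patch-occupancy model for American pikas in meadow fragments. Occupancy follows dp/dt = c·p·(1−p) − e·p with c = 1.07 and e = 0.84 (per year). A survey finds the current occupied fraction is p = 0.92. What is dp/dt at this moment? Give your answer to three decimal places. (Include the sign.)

-0.694

Colonization term: c·p·(1−p) = 1.07×0.92×0.0800 = 0.07875.
Extinction term: e·p = 0.77280.
dp/dt = 0.07875 − 0.77280 = -0.69405.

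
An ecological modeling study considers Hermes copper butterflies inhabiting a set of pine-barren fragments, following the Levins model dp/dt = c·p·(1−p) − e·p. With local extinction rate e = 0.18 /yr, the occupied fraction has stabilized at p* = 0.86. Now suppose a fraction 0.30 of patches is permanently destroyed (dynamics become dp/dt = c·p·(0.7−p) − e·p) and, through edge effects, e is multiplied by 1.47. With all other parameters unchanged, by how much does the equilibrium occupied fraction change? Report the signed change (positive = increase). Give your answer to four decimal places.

-0.3658

Balance c(1−p*) = e gives c = e/(1 − 0.86000) = 0.18/0.14000 = 1.28571.
New p* = 0.7 − e/c = 0.7 − 0.26460/1.28571 = 0.49420.
Δp* = 0.49420 − 0.86000 = -0.36580.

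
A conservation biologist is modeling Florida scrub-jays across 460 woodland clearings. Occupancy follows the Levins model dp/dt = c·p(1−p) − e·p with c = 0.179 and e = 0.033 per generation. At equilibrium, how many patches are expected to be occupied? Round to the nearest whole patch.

375

p* = 1 − e/c = 1 − 0.033/0.179 = 0.8156.
Expected occupied patches = N × p* = 460 × 0.8156 = 375.20 ≈ 375.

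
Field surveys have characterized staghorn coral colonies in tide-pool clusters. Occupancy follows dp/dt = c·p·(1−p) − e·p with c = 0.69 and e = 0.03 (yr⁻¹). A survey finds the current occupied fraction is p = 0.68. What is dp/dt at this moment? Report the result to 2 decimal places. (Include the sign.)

Colonization term: c·p·(1−p) = 0.69×0.68×0.3200 = 0.15014.
Extinction term: e·p = 0.02040.
dp/dt = 0.15014 − 0.02040 = 0.12974.

0.13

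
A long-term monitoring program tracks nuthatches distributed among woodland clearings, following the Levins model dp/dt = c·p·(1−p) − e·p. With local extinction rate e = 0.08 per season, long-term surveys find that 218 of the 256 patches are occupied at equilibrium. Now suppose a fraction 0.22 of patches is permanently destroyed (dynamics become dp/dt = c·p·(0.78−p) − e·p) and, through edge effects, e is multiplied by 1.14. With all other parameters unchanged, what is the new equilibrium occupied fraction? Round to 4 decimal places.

0.6108

Observed p* = 218/256 = 0.85156.
Balance c(1−p*) = e gives c = e/(1 − 0.85156) = 0.08/0.14844 = 0.53894.
New p* = 0.78 − e/c = 0.78 − 0.09120/0.53894 = 0.61078.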